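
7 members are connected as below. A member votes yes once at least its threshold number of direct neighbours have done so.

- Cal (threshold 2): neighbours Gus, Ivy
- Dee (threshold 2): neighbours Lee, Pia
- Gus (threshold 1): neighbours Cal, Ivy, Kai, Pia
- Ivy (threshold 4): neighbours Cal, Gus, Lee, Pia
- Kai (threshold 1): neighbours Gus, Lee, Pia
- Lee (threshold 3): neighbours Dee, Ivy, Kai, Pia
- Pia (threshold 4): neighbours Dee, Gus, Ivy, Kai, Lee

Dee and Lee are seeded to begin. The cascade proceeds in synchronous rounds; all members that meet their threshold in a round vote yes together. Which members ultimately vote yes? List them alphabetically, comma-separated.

Dee, Gus, Kai, Lee, Pia

Round 1 — Dee, Lee vote yes (initial).
Round 2 — checking thresholds:
  Ivy: 1 of 4 neighbours < 4, not yet.
  Kai: 1 of 3 neighbours ≥ 1, votes yes.
  Pia: 2 of 5 neighbours < 4, not yet.
Round 3 — checking thresholds:
  Gus: 1 of 4 neighbours ≥ 1, votes yes.
  Ivy: 1 of 4 neighbours < 4, not yet.
  Pia: 3 of 5 neighbours < 4, not yet.
Round 4 — checking thresholds:
  Cal: 1 of 2 neighbours < 2, not yet.
  Ivy: 2 of 4 neighbours < 4, not yet.
  Pia: 4 of 5 neighbours ≥ 4, votes yes.
Round 5 — no new yes votes; cascade stops.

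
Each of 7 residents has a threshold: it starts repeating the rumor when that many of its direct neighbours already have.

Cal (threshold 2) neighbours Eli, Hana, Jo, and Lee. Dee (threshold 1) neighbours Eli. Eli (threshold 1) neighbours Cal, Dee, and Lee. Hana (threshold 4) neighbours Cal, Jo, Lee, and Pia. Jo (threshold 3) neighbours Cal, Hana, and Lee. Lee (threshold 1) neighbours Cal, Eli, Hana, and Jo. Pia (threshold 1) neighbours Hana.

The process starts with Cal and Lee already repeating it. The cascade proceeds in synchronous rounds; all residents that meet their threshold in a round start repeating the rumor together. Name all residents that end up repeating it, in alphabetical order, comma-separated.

Round 1 — Cal, Lee start repeating the rumor (initial).
Round 2 — checking thresholds:
  Eli: 2 of 3 neighbours ≥ 1, starts repeating the rumor.
  Hana: 2 of 4 neighbours < 4, holds.
  Jo: 2 of 3 neighbours < 3, holds.
Round 3 — checking thresholds:
  Dee: 1 of 1 neighbours ≥ 1, starts repeating the rumor.
  Hana: 2 of 4 neighbours < 4, holds.
  Jo: 2 of 3 neighbours < 3, holds.
Round 4 — no new spreads; cascade stops.

Cal, Dee, Eli, Lee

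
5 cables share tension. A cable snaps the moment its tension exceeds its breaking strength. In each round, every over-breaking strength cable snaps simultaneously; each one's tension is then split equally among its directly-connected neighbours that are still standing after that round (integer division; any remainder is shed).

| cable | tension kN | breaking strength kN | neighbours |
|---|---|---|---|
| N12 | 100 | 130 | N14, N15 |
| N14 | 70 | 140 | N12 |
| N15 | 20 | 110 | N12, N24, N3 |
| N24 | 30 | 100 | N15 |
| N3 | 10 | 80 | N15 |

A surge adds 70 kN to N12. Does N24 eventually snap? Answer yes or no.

no

Round 1 — N12 at 170 > 130. N12 snaps.
  N12 sheds 170 kN to N14, N15: 85 each.
    N14: 70+85 = 155 > 140
    N15: 20+85 = 105 ≤ 110
Round 2 — N14 snaps.
  N14 sheds 155 kN: no online neighbours, lost.
No further breaks.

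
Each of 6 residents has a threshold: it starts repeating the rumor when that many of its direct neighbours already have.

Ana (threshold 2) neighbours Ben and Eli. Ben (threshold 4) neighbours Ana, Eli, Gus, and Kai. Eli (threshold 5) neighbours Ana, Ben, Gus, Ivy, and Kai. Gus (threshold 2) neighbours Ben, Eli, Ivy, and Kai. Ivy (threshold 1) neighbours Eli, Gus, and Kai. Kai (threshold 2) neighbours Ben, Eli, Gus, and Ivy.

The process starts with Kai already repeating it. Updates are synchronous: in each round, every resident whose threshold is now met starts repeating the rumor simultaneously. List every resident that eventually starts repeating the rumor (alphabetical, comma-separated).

Gus, Ivy, Kai

Round 1 — Kai starts repeating the rumor (initial).
Round 2 — checking thresholds:
  Ben: 1 of 4 neighbours < 4, below threshold.
  Eli: 1 of 5 neighbours < 5, below threshold.
  Gus: 1 of 4 neighbours < 2, below threshold.
  Ivy: 1 of 3 neighbours ≥ 1, starts repeating the rumor.
Round 3 — checking thresholds:
  Ben: 1 of 4 neighbours < 4, below threshold.
  Eli: 2 of 5 neighbours < 5, below threshold.
  Gus: 2 of 4 neighbours ≥ 2, starts repeating the rumor.
Round 4 — no new spreads; cascade stops.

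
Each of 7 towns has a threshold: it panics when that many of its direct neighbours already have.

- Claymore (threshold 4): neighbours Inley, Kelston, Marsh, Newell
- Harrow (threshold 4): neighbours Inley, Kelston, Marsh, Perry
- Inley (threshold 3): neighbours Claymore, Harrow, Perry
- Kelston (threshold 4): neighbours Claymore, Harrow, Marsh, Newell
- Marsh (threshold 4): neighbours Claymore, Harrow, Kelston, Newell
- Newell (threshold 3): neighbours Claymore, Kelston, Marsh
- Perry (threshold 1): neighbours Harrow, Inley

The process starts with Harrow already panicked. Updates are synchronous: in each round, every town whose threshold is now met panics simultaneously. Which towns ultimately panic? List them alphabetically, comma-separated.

Round 1 — Harrow panics (initial).
Round 2 — checking thresholds:
  Inley: 1 of 3 neighbours < 3, below threshold.
  Kelston: 1 of 4 neighbours < 4, below threshold.
  Marsh: 1 of 4 neighbours < 4, below threshold.
  Perry: 1 of 2 neighbours ≥ 1, panics.
Round 3 — no new panics; cascade stops.

Harrow, Perry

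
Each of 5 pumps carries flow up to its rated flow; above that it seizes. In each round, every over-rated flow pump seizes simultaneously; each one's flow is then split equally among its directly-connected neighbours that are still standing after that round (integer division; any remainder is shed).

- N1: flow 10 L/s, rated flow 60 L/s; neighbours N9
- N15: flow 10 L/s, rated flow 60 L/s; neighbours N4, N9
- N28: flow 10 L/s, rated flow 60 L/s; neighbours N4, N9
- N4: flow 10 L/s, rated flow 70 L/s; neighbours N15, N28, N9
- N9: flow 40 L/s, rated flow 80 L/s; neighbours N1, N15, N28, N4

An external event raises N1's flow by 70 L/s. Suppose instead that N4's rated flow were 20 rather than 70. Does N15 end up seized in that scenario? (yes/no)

yes

With N4's rated flow at 20:
Round 1 — N1 at 80 > 60. N1 seizes.
  N1 sheds 80 L/s to N9: 80 each.
    N9: 40+80 = 120 > 80
Round 2 — N9 seizes.
  N9 sheds 120 L/s to N15, N28, N4: 40 each.
    N15: 10+40 = 50 ≤ 60
    N28: 10+40 = 50 ≤ 60
    N4: 10+40 = 50 > 20
Round 3 — N4 seizes.
  N4 sheds 50 L/s to N15, N28: 25 each.
    N15: 50+25 = 75 > 60
    N28: 50+25 = 75 > 60
Round 4 — N15, N28 seize.
  N15 sheds 75 L/s: no online neighbours, lost.
  N28 sheds 75 L/s: no online neighbours, lost.
No further seizures.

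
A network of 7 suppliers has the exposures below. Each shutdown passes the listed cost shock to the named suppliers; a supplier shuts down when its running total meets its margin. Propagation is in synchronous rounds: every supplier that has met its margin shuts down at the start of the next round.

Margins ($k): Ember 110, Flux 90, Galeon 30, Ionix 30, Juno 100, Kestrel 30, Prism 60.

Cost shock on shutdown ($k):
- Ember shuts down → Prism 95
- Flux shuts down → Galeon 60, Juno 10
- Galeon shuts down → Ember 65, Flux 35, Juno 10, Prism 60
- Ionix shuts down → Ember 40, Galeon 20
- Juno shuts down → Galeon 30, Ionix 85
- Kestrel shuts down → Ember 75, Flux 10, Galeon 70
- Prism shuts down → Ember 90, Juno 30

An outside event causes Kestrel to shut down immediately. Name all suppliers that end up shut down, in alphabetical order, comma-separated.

Ember, Galeon, Kestrel, Prism

Round 1 — Kestrel shuts down (initial).
  Ember: +75 → 75 < 110
  Flux: +10 → 10 < 90
  Galeon: +70 → 70 ≥ 30
Round 2 — Galeon shuts down.
  Ember: +65 → 140 ≥ 110
  Flux: +35 → 45 < 90
  Juno: +10 → 10 < 100
  Prism: +60 → 60 ≥ 60
Round 3 — Ember, Prism shut down.
  Juno: +30 → 40 < 100
No further shutdowns.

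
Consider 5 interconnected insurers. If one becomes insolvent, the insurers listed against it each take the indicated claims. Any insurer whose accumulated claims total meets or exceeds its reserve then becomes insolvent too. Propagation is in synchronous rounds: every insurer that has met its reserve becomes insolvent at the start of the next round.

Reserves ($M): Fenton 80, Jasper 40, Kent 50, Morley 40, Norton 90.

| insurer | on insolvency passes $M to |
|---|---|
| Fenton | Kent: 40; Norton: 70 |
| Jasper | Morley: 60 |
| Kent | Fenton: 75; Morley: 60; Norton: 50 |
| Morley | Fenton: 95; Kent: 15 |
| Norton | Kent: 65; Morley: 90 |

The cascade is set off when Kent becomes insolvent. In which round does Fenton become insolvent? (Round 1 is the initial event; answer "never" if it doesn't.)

Round 1 — Kent becomes insolvent (initial).
  Fenton: +75 → 75 < 80
  Morley: +60 → 60 ≥ 40
  Norton: +50 → 50 < 90
Round 2 — Morley becomes insolvent.
  Fenton: +95 → 170 ≥ 80
Round 3 — Fenton becomes insolvent.
  Norton: +70 → 120 ≥ 90
Round 4 — Norton becomes insolvent.
No further insolvencies.

3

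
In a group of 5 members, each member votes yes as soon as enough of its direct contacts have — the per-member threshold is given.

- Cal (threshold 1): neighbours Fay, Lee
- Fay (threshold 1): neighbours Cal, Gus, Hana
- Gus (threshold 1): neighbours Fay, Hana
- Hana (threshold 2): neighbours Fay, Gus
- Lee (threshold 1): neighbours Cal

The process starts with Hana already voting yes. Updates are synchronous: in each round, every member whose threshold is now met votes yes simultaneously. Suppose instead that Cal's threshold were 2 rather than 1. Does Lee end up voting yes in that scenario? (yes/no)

no

With Cal's threshold at 2:
Round 1 — Hana votes yes (initial).
Round 2 — checking thresholds:
  Fay: 1 of 3 neighbours ≥ 1, votes yes.
  Gus: 1 of 2 neighbours ≥ 1, votes yes.
Round 3 — no new yes votes; cascade stops.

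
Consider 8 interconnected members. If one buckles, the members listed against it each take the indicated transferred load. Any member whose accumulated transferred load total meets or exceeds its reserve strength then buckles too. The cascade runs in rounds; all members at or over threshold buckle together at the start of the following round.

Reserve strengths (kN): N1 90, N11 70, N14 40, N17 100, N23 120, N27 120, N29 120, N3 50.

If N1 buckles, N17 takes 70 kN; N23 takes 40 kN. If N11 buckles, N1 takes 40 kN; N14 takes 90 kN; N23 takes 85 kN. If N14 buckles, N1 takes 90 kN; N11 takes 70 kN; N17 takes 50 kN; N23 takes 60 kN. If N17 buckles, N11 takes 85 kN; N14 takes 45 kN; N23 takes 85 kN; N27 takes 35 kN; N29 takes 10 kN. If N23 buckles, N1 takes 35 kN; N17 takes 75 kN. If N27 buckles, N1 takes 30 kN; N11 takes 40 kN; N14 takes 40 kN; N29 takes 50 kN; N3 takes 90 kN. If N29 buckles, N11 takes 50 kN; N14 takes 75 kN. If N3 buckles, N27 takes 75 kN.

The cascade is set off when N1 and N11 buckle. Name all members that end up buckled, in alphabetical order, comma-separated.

N1, N11, N14, N17, N23

Round 1 — N1, N11 buckle (initial).
  N14: +90 → 90 ≥ 40
  N17: +70 → 70 < 100
  N23: +40+85 → 125 ≥ 120
Round 2 — N14, N23 buckle.
  N17: +50+75 → 195 ≥ 100
Round 3 — N17 buckles.
  N27: +35 → 35 < 120
  N29: +10 → 10 < 120
No further bucklings.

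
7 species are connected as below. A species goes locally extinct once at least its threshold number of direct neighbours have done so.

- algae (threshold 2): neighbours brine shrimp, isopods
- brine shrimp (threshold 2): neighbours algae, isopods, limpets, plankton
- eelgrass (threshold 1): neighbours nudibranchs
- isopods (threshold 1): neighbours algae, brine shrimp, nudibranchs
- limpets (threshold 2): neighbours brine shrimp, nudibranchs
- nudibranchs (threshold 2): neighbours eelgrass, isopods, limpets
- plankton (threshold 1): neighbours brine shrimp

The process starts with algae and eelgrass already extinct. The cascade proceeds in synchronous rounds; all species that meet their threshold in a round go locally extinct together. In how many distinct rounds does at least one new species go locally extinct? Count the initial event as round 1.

4

Round 1 — algae, eelgrass go locally extinct (initial).
Round 2 — checking thresholds:
  brine shrimp: 1 of 4 neighbours < 2, holds.
  isopods: 1 of 3 neighbours ≥ 1, goes locally extinct.
  nudibranchs: 1 of 3 neighbours < 2, holds.
Round 3 — checking thresholds:
  brine shrimp: 2 of 4 neighbours ≥ 2, goes locally extinct.
  nudibranchs: 2 of 3 neighbours ≥ 2, goes locally extinct.
Round 4 — checking thresholds:
  limpets: 2 of 2 neighbours ≥ 2, goes locally extinct.
  plankton: 1 of 1 neighbours ≥ 1, goes locally extinct.
Round 5 — no new extinctions; cascade stops.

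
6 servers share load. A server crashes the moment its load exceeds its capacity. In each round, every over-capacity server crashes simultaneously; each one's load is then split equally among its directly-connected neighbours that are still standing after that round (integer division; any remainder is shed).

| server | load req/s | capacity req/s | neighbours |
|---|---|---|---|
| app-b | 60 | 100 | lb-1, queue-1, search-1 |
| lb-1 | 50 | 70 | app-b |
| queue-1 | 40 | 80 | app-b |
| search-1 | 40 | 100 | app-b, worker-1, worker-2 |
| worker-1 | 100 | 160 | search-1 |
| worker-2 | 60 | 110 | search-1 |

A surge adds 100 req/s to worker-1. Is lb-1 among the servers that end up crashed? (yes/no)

yes

Round 1 — worker-1 at 200 > 160. worker-1 crashes.
  worker-1 sheds 200 req/s to search-1: 200 each.
    search-1: 40+200 = 240 > 100
Round 2 — search-1 crashes.
  search-1 sheds 240 req/s to app-b, worker-2: 120 each.
    app-b: 60+120 = 180 > 100
    worker-2: 60+120 = 180 > 110
Round 3 — app-b, worker-2 crash.
  app-b sheds 180 req/s to lb-1, queue-1: 90 each.
    lb-1: 50+90 = 140 > 70
    queue-1: 40+90 = 130 > 80
  worker-2 sheds 180 req/s: no online neighbours, lost.
Round 4 — lb-1, queue-1 crash.
  lb-1 sheds 140 req/s: no online neighbours, lost.
  queue-1 sheds 130 req/s: no online neighbours, lost.
No further crashes.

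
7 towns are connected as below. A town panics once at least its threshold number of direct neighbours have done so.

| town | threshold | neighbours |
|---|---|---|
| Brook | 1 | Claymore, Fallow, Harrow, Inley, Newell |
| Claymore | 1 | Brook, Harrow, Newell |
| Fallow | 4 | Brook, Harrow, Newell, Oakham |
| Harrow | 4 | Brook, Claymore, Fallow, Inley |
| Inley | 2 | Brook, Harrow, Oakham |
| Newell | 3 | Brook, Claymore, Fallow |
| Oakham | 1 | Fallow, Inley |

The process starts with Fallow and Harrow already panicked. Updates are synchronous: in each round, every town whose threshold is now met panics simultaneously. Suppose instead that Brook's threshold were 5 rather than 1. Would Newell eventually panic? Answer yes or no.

With Brook's threshold at 5:
Round 1 — Fallow, Harrow panic (initial).
Round 2 — checking thresholds:
  Brook: 2 of 5 neighbours < 5, not yet.
  Claymore: 1 of 3 neighbours ≥ 1, panics.
  Inley: 1 of 3 neighbours < 2, not yet.
  Newell: 1 of 3 neighbours < 3, not yet.
  Oakham: 1 of 2 neighbours ≥ 1, panics.
Round 3 — checking thresholds:
  Brook: 3 of 5 neighbours < 5, not yet.
  Inley: 2 of 3 neighbours ≥ 2, panics.
  Newell: 2 of 3 neighbours < 3, not yet.
Round 4 — no new panics; cascade stops.

no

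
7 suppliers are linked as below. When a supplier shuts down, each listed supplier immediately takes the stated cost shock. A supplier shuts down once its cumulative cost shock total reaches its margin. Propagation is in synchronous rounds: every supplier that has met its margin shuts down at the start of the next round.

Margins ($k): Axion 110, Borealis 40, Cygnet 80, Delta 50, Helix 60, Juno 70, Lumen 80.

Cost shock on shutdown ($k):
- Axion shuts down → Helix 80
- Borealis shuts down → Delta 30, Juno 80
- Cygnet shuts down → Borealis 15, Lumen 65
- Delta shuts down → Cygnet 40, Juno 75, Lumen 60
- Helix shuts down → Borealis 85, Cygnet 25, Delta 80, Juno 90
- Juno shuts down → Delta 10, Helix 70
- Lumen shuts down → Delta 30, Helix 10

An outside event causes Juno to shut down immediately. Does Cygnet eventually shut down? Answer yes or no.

Round 1 — Juno shuts down (initial).
  Delta: +10 → 10 < 50
  Helix: +70 → 70 ≥ 60
Round 2 — Helix shuts down.
  Borealis: +85 → 85 ≥ 40
  Cygnet: +25 → 25 < 80
  Delta: +80 → 90 ≥ 50
Round 3 — Borealis, Delta shut down.
  Cygnet: +40 → 65 < 80
  Lumen: +60 → 60 < 80
No further shutdowns.

no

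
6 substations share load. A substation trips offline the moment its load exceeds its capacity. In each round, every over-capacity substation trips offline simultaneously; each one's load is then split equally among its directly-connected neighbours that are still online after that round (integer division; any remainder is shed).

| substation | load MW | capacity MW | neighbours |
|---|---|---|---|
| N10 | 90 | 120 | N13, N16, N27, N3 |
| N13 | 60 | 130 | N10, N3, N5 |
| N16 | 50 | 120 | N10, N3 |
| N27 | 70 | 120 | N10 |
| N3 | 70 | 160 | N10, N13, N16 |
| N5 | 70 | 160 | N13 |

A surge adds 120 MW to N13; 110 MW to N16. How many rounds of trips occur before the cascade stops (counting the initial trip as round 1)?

Round 1 — N13 at 180 > 130; N16 at 160 > 120. N13, N16 trip offline.
  N13 sheds 180 MW to N10, N3, N5: 60 each.
    N10: 90+60 = 150 > 120
    N3: 70+60 = 130 ≤ 160
    N5: 70+60 = 130 ≤ 160
  N16 sheds 160 MW to N10, N3: 80 each.
    N10: 150+80 = 230 > 120
    N3: 130+80 = 210 > 160
Round 2 — N10, N3 trip offline.
  N10 sheds 230 MW to N27: 230 each.
    N27: 70+230 = 300 > 120
  N3 sheds 210 MW: no online neighbours, lost.
Round 3 — N27 trips offline.
  N27 sheds 300 MW: no online neighbours, lost.
No further trips.

3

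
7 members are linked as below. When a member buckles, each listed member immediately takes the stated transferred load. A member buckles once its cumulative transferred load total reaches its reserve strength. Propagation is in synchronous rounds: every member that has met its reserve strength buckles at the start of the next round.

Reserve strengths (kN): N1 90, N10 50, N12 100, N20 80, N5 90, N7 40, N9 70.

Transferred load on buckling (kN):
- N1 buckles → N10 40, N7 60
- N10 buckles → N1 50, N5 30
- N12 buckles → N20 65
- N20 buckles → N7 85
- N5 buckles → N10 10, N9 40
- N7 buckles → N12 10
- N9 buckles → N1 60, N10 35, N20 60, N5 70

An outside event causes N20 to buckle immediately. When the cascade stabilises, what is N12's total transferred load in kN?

10

Round 1 — N20 buckles (initial).
  N7: +85 → 85 ≥ 40
Round 2 — N7 buckles.
  N12: +10 → 10 < 100
No further bucklings.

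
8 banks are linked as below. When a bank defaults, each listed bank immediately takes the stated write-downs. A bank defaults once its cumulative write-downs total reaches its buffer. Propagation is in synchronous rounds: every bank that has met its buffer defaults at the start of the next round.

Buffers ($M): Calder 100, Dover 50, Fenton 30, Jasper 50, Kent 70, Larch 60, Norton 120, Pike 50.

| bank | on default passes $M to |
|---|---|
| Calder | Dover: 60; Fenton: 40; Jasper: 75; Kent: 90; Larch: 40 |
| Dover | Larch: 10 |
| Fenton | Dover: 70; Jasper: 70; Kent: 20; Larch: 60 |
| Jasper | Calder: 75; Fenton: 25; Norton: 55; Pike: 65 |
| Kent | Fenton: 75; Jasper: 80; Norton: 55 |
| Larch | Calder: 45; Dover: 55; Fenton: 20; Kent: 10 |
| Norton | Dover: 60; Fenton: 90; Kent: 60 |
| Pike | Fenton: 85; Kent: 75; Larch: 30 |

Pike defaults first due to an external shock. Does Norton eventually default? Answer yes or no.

Round 1 — Pike defaults (initial).
  Fenton: +85 → 85 ≥ 30
  Kent: +75 → 75 ≥ 70
  Larch: +30 → 30 < 60
Round 2 — Fenton, Kent default.
  Dover: +70 → 70 ≥ 50
  Jasper: +70+80 → 150 ≥ 50
  Larch: +60 → 90 ≥ 60
  Norton: +55 → 55 < 120
Round 3 — Dover, Jasper, Larch default.
  Calder: +75+45 → 120 ≥ 100
  Norton: +55 → 110 < 120
Round 4 — Calder defaults.
No further defaults.

no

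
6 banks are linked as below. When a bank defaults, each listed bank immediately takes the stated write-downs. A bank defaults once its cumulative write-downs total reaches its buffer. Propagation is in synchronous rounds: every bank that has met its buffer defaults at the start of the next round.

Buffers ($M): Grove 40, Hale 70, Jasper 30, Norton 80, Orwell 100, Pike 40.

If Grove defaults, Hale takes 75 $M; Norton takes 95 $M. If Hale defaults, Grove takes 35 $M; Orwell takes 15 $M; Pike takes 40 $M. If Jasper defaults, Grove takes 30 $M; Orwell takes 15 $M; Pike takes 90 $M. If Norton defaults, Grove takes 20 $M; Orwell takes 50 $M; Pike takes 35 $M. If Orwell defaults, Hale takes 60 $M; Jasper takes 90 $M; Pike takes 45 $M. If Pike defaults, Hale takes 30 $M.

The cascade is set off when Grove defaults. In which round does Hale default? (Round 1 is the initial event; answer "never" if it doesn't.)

2

Round 1 — Grove defaults (initial).
  Hale: +75 → 75 ≥ 70
  Norton: +95 → 95 ≥ 80
Round 2 — Hale, Norton default.
  Orwell: +15+50 → 65 < 100
  Pike: +40+35 → 75 ≥ 40
Round 3 — Pike defaults.
No further defaults.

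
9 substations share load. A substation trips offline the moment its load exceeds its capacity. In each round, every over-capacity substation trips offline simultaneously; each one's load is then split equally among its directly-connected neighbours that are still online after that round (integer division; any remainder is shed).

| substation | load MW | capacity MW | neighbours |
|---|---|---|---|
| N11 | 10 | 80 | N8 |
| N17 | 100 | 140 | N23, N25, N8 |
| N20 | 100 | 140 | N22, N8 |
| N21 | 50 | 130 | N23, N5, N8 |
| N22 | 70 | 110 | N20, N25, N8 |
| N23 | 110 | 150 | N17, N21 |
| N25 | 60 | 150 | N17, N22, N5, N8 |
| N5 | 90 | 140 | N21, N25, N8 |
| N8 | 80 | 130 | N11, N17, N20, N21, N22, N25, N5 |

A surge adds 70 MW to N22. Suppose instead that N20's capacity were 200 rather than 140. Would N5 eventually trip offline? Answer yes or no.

no

With N20's capacity at 200:
Round 1 — N22 at 140 > 110. N22 trips offline.
  N22 sheds 140 MW to N20, N25, N8: 46 each (2 lost).
    N20: 100+46 = 146 ≤ 200
    N25: 60+46 = 106 ≤ 150
    N8: 80+46 = 126 ≤ 130
No further trips.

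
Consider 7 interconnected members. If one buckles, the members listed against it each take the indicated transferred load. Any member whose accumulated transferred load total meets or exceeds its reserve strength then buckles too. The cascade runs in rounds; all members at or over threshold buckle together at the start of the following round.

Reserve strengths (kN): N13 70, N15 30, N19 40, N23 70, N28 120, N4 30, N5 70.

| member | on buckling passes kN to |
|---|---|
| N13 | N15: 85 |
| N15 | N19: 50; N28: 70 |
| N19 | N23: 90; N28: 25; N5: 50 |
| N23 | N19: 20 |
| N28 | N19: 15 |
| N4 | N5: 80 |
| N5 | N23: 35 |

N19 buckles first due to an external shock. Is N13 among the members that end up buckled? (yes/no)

Round 1 — N19 buckles (initial).
  N23: +90 → 90 ≥ 70
  N28: +25 → 25 < 120
  N5: +50 → 50 < 70
Round 2 — N23 buckles.
No further bucklings.

no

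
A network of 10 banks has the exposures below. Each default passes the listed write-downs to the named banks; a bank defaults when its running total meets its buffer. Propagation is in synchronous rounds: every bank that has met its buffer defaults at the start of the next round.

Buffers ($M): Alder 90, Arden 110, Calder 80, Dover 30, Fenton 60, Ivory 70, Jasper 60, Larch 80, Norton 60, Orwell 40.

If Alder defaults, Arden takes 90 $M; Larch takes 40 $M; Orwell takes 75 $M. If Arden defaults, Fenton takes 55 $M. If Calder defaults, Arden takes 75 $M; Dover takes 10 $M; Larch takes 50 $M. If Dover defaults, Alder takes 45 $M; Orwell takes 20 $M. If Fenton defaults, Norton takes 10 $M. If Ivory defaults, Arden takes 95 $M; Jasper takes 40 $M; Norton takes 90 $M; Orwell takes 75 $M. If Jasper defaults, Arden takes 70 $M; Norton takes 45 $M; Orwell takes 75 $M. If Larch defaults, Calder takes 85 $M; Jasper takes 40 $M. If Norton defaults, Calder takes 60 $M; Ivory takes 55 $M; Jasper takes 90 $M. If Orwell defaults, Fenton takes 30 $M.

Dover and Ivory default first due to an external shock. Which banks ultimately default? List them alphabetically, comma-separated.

Round 1 — Dover, Ivory default (initial).
  Alder: +45 → 45 < 90
  Arden: +95 → 95 < 110
  Jasper: +40 → 40 < 60
  Norton: +90 → 90 ≥ 60
  Orwell: +20+75 → 95 ≥ 40
Round 2 — Norton, Orwell default.
  Calder: +60 → 60 < 80
  Fenton: +30 → 30 < 60
  Jasper: +90 → 130 ≥ 60
Round 3 — Jasper defaults.
  Arden: +70 → 165 ≥ 110
Round 4 — Arden defaults.
  Fenton: +55 → 85 ≥ 60
Round 5 — Fenton defaults.
No further defaults.

Arden, Dover, Fenton, Ivory, Jasper, Norton, Orwell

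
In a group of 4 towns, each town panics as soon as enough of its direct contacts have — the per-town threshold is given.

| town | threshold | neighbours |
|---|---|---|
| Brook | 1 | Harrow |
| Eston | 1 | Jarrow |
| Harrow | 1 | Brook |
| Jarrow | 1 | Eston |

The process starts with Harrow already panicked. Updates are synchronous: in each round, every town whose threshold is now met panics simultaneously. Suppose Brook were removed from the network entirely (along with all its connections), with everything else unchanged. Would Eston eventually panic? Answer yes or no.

no

With Brook removed:
Round 1 — Harrow panics (initial).
Round 2 — no new panics; cascade stops.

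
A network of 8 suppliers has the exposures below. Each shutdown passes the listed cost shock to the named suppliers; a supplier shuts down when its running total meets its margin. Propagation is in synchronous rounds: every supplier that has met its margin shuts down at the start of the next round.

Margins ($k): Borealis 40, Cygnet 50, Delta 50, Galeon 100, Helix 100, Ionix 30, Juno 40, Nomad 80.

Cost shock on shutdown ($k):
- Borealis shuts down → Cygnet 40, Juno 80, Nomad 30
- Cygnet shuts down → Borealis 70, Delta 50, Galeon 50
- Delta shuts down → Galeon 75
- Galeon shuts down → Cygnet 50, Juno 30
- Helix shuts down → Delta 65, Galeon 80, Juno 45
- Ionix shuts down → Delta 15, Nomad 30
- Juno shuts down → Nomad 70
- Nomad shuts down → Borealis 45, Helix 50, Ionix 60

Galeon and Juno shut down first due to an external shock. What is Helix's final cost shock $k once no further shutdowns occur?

50

Round 1 — Galeon, Juno shut down (initial).
  Cygnet: +50 → 50 ≥ 50
  Nomad: +70 → 70 < 80
Round 2 — Cygnet shuts down.
  Borealis: +70 → 70 ≥ 40
  Delta: +50 → 50 ≥ 50
Round 3 — Borealis, Delta shut down.
  Nomad: +30 → 100 ≥ 80
Round 4 — Nomad shuts down.
  Helix: +50 → 50 < 100
  Ionix: +60 → 60 ≥ 30
Round 5 — Ionix shuts down.
No further shutdowns.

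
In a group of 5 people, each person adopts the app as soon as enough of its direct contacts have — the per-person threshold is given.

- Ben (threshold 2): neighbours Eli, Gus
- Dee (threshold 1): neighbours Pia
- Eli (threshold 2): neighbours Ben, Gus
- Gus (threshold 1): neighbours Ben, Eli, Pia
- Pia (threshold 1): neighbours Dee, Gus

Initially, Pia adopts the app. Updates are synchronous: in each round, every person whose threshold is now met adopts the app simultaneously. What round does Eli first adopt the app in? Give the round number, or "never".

Round 1 — Pia adopts the app (initial).
Round 2 — checking thresholds:
  Dee: 1 of 1 neighbours ≥ 1, adopts the app.
  Gus: 1 of 3 neighbours ≥ 1, adopts the app.
Round 3 — no new adoptions; cascade stops.

never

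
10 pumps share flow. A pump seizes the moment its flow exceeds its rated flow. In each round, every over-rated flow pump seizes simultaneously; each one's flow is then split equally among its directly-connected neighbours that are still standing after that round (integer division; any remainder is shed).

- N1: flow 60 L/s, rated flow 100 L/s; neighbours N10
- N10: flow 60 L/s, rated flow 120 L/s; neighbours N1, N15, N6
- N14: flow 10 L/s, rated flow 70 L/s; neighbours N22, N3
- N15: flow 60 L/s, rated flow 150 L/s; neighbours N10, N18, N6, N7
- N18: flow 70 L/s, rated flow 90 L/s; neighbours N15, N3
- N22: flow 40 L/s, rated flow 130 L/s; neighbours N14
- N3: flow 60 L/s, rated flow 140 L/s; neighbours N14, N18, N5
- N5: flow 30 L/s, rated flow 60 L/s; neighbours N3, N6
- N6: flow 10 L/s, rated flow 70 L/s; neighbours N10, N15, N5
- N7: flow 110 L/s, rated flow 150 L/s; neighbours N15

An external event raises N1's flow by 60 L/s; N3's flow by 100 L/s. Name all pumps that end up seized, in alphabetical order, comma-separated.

Round 1 — N1 at 120 > 100; N3 at 160 > 140. N1, N3 seize.
  N1 sheds 120 L/s to N10: 120 each.
    N10: 60+120 = 180 > 120
  N3 sheds 160 L/s to N14, N18, N5: 53 each (1 lost).
    N14: 10+53 = 63 ≤ 70
    N18: 70+53 = 123 > 90
    N5: 30+53 = 83 > 60
Round 2 — N10, N18, N5 seize.
  N10 sheds 180 L/s to N15, N6: 90 each.
    N15: 60+90 = 150 ≤ 150
    N6: 10+90 = 100 > 70
  N18 sheds 123 L/s to N15: 123 each.
    N15: 150+123 = 273 > 150
  N5 sheds 83 L/s to N6: 83 each.
    N6: 100+83 = 183 > 70
Round 3 — N15, N6 seize.
  N15 sheds 273 L/s to N7: 273 each.
    N7: 110+273 = 383 > 150
  N6 sheds 183 L/s: no online neighbours, lost.
Round 4 — N7 seizes.
  N7 sheds 383 L/s: no online neighbours, lost.
No further seizures.

N1, N10, N15, N18, N3, N5, N6, N7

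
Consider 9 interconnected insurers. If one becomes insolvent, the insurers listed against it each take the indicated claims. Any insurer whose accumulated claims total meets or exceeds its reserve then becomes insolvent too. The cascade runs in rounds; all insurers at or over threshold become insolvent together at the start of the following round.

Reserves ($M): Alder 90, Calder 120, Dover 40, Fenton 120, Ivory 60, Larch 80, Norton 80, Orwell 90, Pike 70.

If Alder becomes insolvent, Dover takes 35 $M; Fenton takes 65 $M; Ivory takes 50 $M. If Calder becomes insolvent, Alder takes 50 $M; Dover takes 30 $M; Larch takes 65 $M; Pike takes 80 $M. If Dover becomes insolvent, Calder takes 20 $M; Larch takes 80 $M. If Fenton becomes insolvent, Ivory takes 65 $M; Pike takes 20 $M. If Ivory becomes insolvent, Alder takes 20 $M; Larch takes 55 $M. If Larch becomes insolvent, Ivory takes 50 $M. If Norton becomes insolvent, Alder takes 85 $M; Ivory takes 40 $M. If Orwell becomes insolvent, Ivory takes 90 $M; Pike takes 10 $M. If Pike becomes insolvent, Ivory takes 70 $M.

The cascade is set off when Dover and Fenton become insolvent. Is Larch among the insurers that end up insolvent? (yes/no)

yes

Round 1 — Dover, Fenton become insolvent (initial).
  Calder: +20 → 20 < 120
  Ivory: +65 → 65 ≥ 60
  Larch: +80 → 80 ≥ 80
  Pike: +20 → 20 < 70
Round 2 — Ivory, Larch become insolvent.
  Alder: +20 → 20 < 90
No further insolvencies.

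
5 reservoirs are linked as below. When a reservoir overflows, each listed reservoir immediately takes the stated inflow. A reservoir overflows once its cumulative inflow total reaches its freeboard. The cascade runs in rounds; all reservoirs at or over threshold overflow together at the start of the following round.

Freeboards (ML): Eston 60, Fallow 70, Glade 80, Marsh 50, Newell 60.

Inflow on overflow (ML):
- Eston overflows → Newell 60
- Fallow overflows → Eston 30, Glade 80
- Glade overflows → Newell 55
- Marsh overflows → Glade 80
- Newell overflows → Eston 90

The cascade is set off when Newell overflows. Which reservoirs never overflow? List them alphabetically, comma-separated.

Fallow, Glade, Marsh

Round 1 — Newell overflows (initial).
  Eston: +90 → 90 ≥ 60
Round 2 — Eston overflows.
No further overflows.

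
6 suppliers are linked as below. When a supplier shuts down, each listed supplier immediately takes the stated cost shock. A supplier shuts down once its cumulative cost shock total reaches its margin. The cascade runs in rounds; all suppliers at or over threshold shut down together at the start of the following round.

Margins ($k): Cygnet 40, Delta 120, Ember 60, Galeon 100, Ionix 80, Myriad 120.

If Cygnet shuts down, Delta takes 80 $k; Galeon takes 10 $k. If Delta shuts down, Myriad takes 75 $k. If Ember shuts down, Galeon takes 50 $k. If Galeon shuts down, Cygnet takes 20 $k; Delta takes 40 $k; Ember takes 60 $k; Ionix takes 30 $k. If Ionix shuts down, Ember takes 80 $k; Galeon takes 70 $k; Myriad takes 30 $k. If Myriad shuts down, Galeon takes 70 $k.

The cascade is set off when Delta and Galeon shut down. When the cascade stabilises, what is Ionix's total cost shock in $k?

30

Round 1 — Delta, Galeon shut down (initial).
  Cygnet: +20 → 20 < 40
  Ember: +60 → 60 ≥ 60
  Ionix: +30 → 30 < 80
  Myriad: +75 → 75 < 120
Round 2 — Ember shuts down.
No further shutdowns.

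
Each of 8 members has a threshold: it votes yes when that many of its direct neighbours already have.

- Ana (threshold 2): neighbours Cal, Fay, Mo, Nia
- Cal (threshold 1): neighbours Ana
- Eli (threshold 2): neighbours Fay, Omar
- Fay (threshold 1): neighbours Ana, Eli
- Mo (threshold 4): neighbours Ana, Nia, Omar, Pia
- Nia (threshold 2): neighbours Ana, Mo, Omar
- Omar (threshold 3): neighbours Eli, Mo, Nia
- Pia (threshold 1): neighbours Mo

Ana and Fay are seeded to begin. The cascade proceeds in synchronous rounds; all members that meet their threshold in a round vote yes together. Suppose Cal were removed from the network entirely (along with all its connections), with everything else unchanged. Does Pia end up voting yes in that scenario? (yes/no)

With Cal removed:
Round 1 — Ana, Fay vote yes (initial).
Round 2 — no new yes votes; cascade stops.

no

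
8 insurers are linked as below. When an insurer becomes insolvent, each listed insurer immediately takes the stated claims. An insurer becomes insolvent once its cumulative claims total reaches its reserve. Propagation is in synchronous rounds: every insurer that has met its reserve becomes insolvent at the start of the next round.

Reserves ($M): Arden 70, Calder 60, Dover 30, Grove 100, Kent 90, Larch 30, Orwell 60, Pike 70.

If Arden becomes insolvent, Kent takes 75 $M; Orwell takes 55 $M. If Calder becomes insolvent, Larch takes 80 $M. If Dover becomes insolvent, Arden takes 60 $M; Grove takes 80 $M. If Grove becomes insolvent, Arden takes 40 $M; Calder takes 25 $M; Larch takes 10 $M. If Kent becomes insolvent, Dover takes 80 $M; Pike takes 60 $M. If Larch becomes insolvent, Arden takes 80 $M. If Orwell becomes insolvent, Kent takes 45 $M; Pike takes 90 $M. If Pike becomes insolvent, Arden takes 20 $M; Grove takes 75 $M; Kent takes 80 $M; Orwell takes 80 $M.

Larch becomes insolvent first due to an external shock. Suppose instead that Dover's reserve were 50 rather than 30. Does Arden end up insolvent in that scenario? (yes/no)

With Dover's reserve at 50:
Round 1 — Larch becomes insolvent (initial).
  Arden: +80 → 80 ≥ 70
Round 2 — Arden becomes insolvent.
  Kent: +75 → 75 < 90
  Orwell: +55 → 55 < 60
No further insolvencies.

yes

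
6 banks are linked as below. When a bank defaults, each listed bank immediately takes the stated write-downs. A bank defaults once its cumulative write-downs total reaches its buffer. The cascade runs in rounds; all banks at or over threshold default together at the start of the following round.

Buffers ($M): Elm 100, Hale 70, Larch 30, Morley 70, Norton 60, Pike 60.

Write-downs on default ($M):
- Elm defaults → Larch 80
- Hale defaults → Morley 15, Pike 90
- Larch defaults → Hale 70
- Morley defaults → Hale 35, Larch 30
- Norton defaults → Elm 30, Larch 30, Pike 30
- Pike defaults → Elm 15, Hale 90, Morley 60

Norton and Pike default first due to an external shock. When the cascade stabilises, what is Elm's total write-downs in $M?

45

Round 1 — Norton, Pike default (initial).
  Elm: +30+15 → 45 < 100
  Hale: +90 → 90 ≥ 70
  Larch: +30 → 30 ≥ 30
  Morley: +60 → 60 < 70
Round 2 — Hale, Larch default.
  Morley: +15 → 75 ≥ 70
Round 3 — Morley defaults.
No further defaults.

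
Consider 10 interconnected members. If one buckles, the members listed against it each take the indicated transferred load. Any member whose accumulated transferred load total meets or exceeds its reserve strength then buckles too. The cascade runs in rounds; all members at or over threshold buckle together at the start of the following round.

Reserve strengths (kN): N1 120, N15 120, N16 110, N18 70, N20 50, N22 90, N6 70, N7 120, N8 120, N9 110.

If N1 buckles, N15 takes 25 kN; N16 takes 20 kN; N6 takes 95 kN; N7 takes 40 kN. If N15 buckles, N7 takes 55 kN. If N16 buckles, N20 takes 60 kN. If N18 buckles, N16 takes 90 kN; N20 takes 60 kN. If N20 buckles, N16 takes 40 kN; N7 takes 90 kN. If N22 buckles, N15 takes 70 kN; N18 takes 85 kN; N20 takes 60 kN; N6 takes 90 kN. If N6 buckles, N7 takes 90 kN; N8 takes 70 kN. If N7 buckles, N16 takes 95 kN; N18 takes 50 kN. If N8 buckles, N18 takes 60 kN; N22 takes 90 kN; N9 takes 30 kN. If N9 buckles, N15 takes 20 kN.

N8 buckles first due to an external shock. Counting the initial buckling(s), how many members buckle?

Round 1 — N8 buckles (initial).
  N18: +60 → 60 < 70
  N22: +90 → 90 ≥ 90
  N9: +30 → 30 < 110
Round 2 — N22 buckles.
  N15: +70 → 70 < 120
  N18: +85 → 145 ≥ 70
  N20: +60 → 60 ≥ 50
  N6: +90 → 90 ≥ 70
Round 3 — N18, N20, N6 buckle.
  N16: +90+40 → 130 ≥ 110
  N7: +90+90 → 180 ≥ 120
Round 4 — N16, N7 buckle.
No further bucklings.

7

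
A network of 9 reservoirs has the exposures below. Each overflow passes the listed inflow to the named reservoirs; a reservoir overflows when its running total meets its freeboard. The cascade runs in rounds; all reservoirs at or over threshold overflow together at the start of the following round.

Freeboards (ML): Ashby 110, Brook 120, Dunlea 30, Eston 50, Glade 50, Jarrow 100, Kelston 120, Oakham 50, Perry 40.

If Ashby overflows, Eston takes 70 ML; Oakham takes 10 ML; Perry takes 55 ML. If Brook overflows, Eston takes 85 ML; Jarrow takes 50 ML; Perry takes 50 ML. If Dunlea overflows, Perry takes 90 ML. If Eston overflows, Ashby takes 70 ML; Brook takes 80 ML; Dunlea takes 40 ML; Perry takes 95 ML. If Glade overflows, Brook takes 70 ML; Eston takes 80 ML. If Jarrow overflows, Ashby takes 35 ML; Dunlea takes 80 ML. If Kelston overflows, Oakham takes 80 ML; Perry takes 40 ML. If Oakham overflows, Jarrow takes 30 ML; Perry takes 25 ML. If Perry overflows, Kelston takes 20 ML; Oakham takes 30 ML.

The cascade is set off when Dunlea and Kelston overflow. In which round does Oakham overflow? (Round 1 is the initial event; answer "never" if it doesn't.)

2

Round 1 — Dunlea, Kelston overflow (initial).
  Oakham: +80 → 80 ≥ 50
  Perry: +90+40 → 130 ≥ 40
Round 2 — Oakham, Perry overflow.
  Jarrow: +30 → 30 < 100
No further overflows.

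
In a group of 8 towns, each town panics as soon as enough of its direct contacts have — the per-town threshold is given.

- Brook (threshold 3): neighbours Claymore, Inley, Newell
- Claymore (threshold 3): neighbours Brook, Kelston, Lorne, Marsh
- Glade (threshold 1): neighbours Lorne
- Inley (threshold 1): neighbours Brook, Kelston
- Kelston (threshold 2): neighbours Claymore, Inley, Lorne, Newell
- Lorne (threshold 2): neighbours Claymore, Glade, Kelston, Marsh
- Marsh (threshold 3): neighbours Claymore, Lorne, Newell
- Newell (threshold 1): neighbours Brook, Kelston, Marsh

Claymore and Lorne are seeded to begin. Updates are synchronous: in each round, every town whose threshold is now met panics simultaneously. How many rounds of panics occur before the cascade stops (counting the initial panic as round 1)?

Round 1 — Claymore, Lorne panic (initial).
Round 2 — checking thresholds:
  Brook: 1 of 3 neighbours < 3, below threshold.
  Glade: 1 of 1 neighbours ≥ 1, panics.
  Kelston: 2 of 4 neighbours ≥ 2, panics.
  Marsh: 2 of 3 neighbours < 3, below threshold.
Round 3 — checking thresholds:
  Brook: 1 of 3 neighbours < 3, below threshold.
  Inley: 1 of 2 neighbours ≥ 1, panics.
  Marsh: 2 of 3 neighbours < 3, below threshold.
  Newell: 1 of 3 neighbours ≥ 1, panics.
Round 4 — checking thresholds:
  Brook: 3 of 3 neighbours ≥ 3, panics.
  Marsh: 3 of 3 neighbours ≥ 3, panics.
Round 5 — no new panics; cascade stops.

4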